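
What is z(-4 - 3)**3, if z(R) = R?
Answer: -343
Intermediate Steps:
z(-4 - 3)**3 = (-4 - 3)**3 = (-7)**3 = -343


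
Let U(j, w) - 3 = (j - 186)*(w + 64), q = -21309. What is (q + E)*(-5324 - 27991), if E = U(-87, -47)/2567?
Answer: 1822491777915/2567 ≈ 7.0997e+8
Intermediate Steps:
U(j, w) = 3 + (-186 + j)*(64 + w) (U(j, w) = 3 + (j - 186)*(w + 64) = 3 + (-186 + j)*(64 + w))
E = -4638/2567 (E = (-11901 - 186*(-47) + 64*(-87) - 87*(-47))/2567 = (-11901 + 8742 - 5568 + 4089)*(1/2567) = -4638*1/2567 = -4638/2567 ≈ -1.8068)
(q + E)*(-5324 - 27991) = (-21309 - 4638/2567)*(-5324 - 27991) = -54704841/2567*(-33315) = 1822491777915/2567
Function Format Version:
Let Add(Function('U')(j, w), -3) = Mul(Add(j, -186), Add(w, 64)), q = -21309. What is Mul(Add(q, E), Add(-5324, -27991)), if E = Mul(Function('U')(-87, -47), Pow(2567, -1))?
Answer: Rational(1822491777915, 2567) ≈ 7.0997e+8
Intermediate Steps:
Function('U')(j, w) = Add(3, Mul(Add(-186, j), Add(64, w))) (Function('U')(j, w) = Add(3, Mul(Add(j, -186), Add(w, 64))) = Add(3, Mul(Add(-186, j), Add(64, w))))
E = Rational(-4638, 2567) (E = Mul(Add(-11901, Mul(-186, -47), Mul(64, -87), Mul(-87, -47)), Pow(2567, -1)) = Mul(Add(-11901, 8742, -5568, 4089), Rational(1, 2567)) = Mul(-4638, Rational(1, 2567)) = Rational(-4638, 2567) ≈ -1.8068)
Mul(Add(q, E), Add(-5324, -27991)) = Mul(Add(-21309, Rational(-4638, 2567)), Add(-5324, -27991)) = Mul(Rational(-54704841, 2567), -33315) = Rational(1822491777915, 2567)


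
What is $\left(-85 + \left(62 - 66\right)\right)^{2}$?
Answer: $7921$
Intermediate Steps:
$\left(-85 + \left(62 - 66\right)\right)^{2} = \left(-85 - 4\right)^{2} = \left(-89\right)^{2} = 7921$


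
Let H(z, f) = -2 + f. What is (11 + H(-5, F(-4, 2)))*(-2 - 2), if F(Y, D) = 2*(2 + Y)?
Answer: -20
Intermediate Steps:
F(Y, D) = 4 + 2*Y
(11 + H(-5, F(-4, 2)))*(-2 - 2) = (11 + (-2 + (4 + 2*(-4))))*(-2 - 2) = (11 + (-2 + (4 - 8)))*(-4) = (11 + (-2 - 4))*(-4) = (11 - 6)*(-4) = 5*(-4) = -20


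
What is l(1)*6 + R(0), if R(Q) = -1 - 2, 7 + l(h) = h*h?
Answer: -39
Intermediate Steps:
l(h) = -7 + h**2 (l(h) = -7 + h*h = -7 + h**2)
R(Q) = -3
l(1)*6 + R(0) = (-7 + 1**2)*6 - 3 = (-7 + 1)*6 - 3 = -6*6 - 3 = -36 - 3 = -39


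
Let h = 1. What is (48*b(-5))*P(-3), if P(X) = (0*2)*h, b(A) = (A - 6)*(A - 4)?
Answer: 0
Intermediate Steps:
b(A) = (-6 + A)*(-4 + A)
P(X) = 0 (P(X) = (0*2)*1 = 0*1 = 0)
(48*b(-5))*P(-3) = (48*(24 + (-5)² - 10*(-5)))*0 = (48*(24 + 25 + 50))*0 = (48*99)*0 = 4752*0 = 0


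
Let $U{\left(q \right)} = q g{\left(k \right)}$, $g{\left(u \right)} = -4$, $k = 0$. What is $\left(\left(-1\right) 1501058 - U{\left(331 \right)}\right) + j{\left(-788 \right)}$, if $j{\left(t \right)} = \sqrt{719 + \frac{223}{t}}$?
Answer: $-1499734 + \frac{\sqrt{111570753}}{394} \approx -1.4997 \cdot 10^{6}$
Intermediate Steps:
$U{\left(q \right)} = - 4 q$ ($U{\left(q \right)} = q \left(-4\right) = - 4 q$)
$\left(\left(-1\right) 1501058 - U{\left(331 \right)}\right) + j{\left(-788 \right)} = \left(\left(-1\right) 1501058 - \left(-4\right) 331\right) + \sqrt{719 + \frac{223}{-788}} = \left(-1501058 - -1324\right) + \sqrt{719 + 223 \left(- \frac{1}{788}\right)} = \left(-1501058 + 1324\right) + \sqrt{719 - \frac{223}{788}} = -1499734 + \sqrt{\frac{566349}{788}} = -1499734 + \frac{\sqrt{111570753}}{394}$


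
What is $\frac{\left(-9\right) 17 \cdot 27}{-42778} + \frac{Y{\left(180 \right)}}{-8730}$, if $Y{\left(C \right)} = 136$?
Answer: $\frac{15122911}{186725970} \approx 0.08099$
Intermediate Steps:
$\frac{\left(-9\right) 17 \cdot 27}{-42778} + \frac{Y{\left(180 \right)}}{-8730} = \frac{\left(-9\right) 17 \cdot 27}{-42778} + \frac{136}{-8730} = \left(-153\right) 27 \left(- \frac{1}{42778}\right) + 136 \left(- \frac{1}{8730}\right) = \left(-4131\right) \left(- \frac{1}{42778}\right) - \frac{68}{4365} = \frac{4131}{42778} - \frac{68}{4365} = \frac{15122911}{186725970}$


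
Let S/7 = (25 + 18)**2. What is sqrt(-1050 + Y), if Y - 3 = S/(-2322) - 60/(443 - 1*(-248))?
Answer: I*sqrt(162850688394)/12438 ≈ 32.445*I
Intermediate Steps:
S = 12943 (S = 7*(25 + 18)**2 = 7*43**2 = 7*1849 = 12943)
Y = -99289/37314 (Y = 3 + (12943/(-2322) - 60/(443 - 1*(-248))) = 3 + (12943*(-1/2322) - 60/(443 + 248)) = 3 + (-301/54 - 60/691) = 3 - 211231/37314 = -99289/37314 ≈ -2.6609)
sqrt(-1050 + Y) = sqrt(-1050 - 99289/37314) = sqrt(-39278989/37314) = I*sqrt(162850688394)/12438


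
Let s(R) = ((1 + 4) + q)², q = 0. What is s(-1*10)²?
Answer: 625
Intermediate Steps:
s(R) = 25 (s(R) = ((1 + 4) + 0)² = (5 + 0)² = 5² = 25)
s(-1*10)² = 25² = 625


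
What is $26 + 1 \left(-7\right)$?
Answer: $19$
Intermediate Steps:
$26 + 1 \left(-7\right) = 26 - 7 = 19$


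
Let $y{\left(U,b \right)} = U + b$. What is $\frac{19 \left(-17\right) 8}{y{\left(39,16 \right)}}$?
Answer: $- \frac{2584}{55} \approx -46.982$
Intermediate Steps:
$\frac{19 \left(-17\right) 8}{y{\left(39,16 \right)}} = \frac{19 \left(-17\right) 8}{39 + 16} = \frac{\left(-323\right) 8}{55} = \left(-2584\right) \frac{1}{55} = - \frac{2584}{55}$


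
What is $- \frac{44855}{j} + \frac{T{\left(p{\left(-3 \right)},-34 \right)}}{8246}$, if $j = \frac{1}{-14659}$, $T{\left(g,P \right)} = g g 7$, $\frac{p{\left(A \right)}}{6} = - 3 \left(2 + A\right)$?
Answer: $\frac{387284843267}{589} \approx 6.5753 \cdot 10^{8}$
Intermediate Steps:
$p{\left(A \right)} = -36 - 18 A$ ($p{\left(A \right)} = 6 \left(- 3 \left(2 + A\right)\right) = 6 \left(-6 - 3 A\right) = -36 - 18 A$)
$T{\left(g,P \right)} = 7 g^{2}$ ($T{\left(g,P \right)} = g^{2} \cdot 7 = 7 g^{2}$)
$j = - \frac{1}{14659} \approx -6.8218 \cdot 10^{-5}$
$- \frac{44855}{j} + \frac{T{\left(p{\left(-3 \right)},-34 \right)}}{8246} = - \frac{44855}{- \frac{1}{14659}} + \frac{7 \left(-36 - -54\right)^{2}}{8246} = \left(-44855\right) \left(-14659\right) + 7 \left(-36 + 54\right)^{2} \cdot \frac{1}{8246} = 657529445 + 7 \cdot 18^{2} \cdot \frac{1}{8246} = 657529445 + 7 \cdot 324 \cdot \frac{1}{8246} = 657529445 + 2268 \cdot \frac{1}{8246} = 657529445 + \frac{162}{589} = \frac{387284843267}{589}$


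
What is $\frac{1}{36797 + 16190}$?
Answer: $\frac{1}{52987} \approx 1.8873 \cdot 10^{-5}$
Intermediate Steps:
$\frac{1}{36797 + 16190} = \frac{1}{52987}$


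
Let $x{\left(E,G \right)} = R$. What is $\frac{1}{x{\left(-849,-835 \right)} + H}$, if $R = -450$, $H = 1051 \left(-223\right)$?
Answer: $- \frac{1}{234823} \approx -4.2585 \cdot 10^{-6}$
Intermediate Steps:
$H = -234373$
$x{\left(E,G \right)} = -450$
$\frac{1}{x{\left(-849,-835 \right)} + H} = \frac{1}{-450 - 234373} = \frac{1}{-234823} = - \frac{1}{234823}$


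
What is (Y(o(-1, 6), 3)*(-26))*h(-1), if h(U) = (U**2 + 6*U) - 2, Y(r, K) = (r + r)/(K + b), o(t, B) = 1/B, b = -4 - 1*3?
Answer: -91/6 ≈ -15.167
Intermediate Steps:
b = -7 (b = -4 - 3 = -7)
Y(r, K) = 2*r/(-7 + K) (Y(r, K) = (r + r)/(K - 7) = (2*r)/(-7 + K) = 2*r/(-7 + K))
h(U) = -2 + U**2 + 6*U
(Y(o(-1, 6), 3)*(-26))*h(-1) = ((2/(6*(-7 + 3)))*(-26))*(-2 + (-1)**2 + 6*(-1)) = ((2*(1/6)/(-4))*(-26))*(-2 + 1 - 6) = ((2*(1/6)*(-1/4))*(-26))*(-7) = -1/12*(-26)*(-7) = (13/6)*(-7) = -91/6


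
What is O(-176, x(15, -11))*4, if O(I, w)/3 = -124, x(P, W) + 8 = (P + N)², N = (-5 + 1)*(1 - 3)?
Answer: -1488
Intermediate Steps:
N = 8 (N = -4*(-2) = 8)
x(P, W) = -8 + (8 + P)² (x(P, W) = -8 + (P + 8)² = -8 + (8 + P)²)
O(I, w) = -372 (O(I, w) = 3*(-124) = -372)
O(-176, x(15, -11))*4 = -372*4 = -1488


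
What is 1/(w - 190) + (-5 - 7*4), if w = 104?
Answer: -2839/86 ≈ -33.012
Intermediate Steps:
1/(w - 190) + (-5 - 7*4) = 1/(104 - 190) + (-5 - 7*4) = 1/(-86) + (-5 - 28) = -1/86 - 33 = -2839/86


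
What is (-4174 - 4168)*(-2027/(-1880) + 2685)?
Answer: -21062828417/940 ≈ -2.2407e+7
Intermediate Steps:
(-4174 - 4168)*(-2027/(-1880) + 2685) = -8342*(-2027*(-1/1880) + 2685) = -8342*(2027/1880 + 2685) = -8342*5049827/1880 = -21062828417/940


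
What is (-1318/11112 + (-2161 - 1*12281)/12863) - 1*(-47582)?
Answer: 3400445893427/71466828 ≈ 47581.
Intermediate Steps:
(-1318/11112 + (-2161 - 1*12281)/12863) - 1*(-47582) = (-1318*1/11112 + (-2161 - 12281)*(1/12863)) + 47582 = (-659/5556 - 14442*1/12863) + 47582 = (-659/5556 - 14442/12863) + 47582 = -88716469/71466828 + 47582 = 3400445893427/71466828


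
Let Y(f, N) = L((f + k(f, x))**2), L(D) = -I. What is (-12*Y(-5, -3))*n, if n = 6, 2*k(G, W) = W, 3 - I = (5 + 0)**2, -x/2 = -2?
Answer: -1584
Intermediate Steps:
x = 4 (x = -2*(-2) = 4)
I = -22 (I = 3 - (5 + 0)**2 = 3 - 1*5**2 = 3 - 1*25 = 3 - 25 = -22)
k(G, W) = W/2
L(D) = 22 (L(D) = -1*(-22) = 22)
Y(f, N) = 22
(-12*Y(-5, -3))*n = -12*22*6 = -264*6 = -1584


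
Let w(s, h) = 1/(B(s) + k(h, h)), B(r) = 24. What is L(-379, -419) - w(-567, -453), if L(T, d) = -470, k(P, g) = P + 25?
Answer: -189879/404 ≈ -470.00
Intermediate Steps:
k(P, g) = 25 + P
w(s, h) = 1/(49 + h) (w(s, h) = 1/(24 + (25 + h)) = 1/(49 + h))
L(-379, -419) - w(-567, -453) = -470 - 1/(49 - 453) = -470 - 1/(-404) = -470 - 1*(-1/404) = -470 + 1/404 = -189879/404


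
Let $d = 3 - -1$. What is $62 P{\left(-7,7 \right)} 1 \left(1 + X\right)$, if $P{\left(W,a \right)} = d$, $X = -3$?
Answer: $-496$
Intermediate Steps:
$d = 4$ ($d = 3 + 1 = 4$)
$P{\left(W,a \right)} = 4$
$62 P{\left(-7,7 \right)} 1 \left(1 + X\right) = 62 \cdot 4 \cdot 1 \left(1 - 3\right) = 248 \cdot 1 \left(-2\right) = 248 \left(-2\right) = -496$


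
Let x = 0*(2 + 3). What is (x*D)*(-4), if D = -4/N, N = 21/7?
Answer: 0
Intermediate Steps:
N = 3 (N = 21*(⅐) = 3)
D = -4/3 ≈ -1.3333
x = 0 (x = 0*5 = 0)
(x*D)*(-4) = (0*(-4/3))*(-4) = 0*(-4) = 0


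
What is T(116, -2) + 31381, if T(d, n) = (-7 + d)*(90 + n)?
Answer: 40973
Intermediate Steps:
T(116, -2) + 31381 = (-630 - 7*(-2) + 90*116 + 116*(-2)) + 31381 = (-630 + 14 + 10440 - 232) + 31381 = 9592 + 31381 = 40973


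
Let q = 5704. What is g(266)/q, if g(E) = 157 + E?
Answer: 423/5704 ≈ 0.074158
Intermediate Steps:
g(266)/q = (157 + 266)/5704 = 423*(1/5704) = 423/5704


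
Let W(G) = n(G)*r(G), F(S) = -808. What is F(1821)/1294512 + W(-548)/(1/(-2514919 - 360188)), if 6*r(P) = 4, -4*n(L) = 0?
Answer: -101/161814 ≈ -0.00062417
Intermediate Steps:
n(L) = 0 (n(L) = -¼*0 = 0)
r(P) = ⅔ (r(P) = (⅙)*4 = ⅔)
W(G) = 0 (W(G) = 0*(⅔) = 0)
F(1821)/1294512 + W(-548)/(1/(-2514919 - 360188)) = -808/1294512 + 0/(1/(-2514919 - 360188)) = -808*1/1294512 + 0/(1/(-2875107)) = -101/161814 + 0/(-1/2875107) = -101/161814 + 0*(-2875107) = -101/161814 + 0 = -101/161814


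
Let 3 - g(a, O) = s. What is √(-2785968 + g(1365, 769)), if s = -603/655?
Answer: 2*I*√298812059790/655 ≈ 1669.1*I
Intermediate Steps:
s = -603/655 (s = -603*1/655 = -603/655 ≈ -0.92061)
g(a, O) = 2568/655 (g(a, O) = 3 - 1*(-603/655) = 3 + 603/655 = 2568/655)
√(-2785968 + g(1365, 769)) = √(-2785968 + 2568/655) = √(-1824806472/655) = 2*I*√298812059790/655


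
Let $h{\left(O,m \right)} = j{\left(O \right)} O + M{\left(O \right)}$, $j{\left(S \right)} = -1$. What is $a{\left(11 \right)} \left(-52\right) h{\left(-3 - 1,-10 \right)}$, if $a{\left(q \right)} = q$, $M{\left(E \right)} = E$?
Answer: $0$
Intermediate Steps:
$h{\left(O,m \right)} = 0$ ($h{\left(O,m \right)} = - O + O = 0$)
$a{\left(11 \right)} \left(-52\right) h{\left(-3 - 1,-10 \right)} = 11 \left(-52\right) 0 = \left(-572\right) 0 = 0$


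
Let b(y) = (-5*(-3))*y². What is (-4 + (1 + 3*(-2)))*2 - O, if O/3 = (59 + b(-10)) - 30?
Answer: -4605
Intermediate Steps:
b(y) = 15*y²
O = 4587 (O = 3*((59 + 15*(-10)²) - 30) = 3*((59 + 15*100) - 30) = 3*((59 + 1500) - 30) = 3*(1559 - 30) = 3*1529 = 4587)
(-4 + (1 + 3*(-2)))*2 - O = (-4 + (1 + 3*(-2)))*2 - 1*4587 = (-4 + (1 - 6))*2 - 4587 = (-4 - 5)*2 - 4587 = -9*2 - 4587 = -18 - 4587 = -4605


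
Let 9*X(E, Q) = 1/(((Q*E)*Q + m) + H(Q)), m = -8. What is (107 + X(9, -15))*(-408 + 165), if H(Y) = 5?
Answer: -17524683/674 ≈ -26001.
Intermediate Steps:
X(E, Q) = 1/(9*(-3 + E*Q²)) (X(E, Q) = 1/(9*(((Q*E)*Q - 8) + 5)) = 1/(9*(((E*Q)*Q - 8) + 5)) = 1/(9*((E*Q² - 8) + 5)) = 1/(9*((-8 + E*Q²) + 5)) = 1/(9*(-3 + E*Q²)))
(107 + X(9, -15))*(-408 + 165) = (107 + 1/(9*(-3 + 9*(-15)²)))*(-408 + 165) = (107 + 1/(9*(-3 + 9*225)))*(-243) = (107 + 1/(9*(-3 + 2025)))*(-243) = (107 + (⅑)/2022)*(-243) = (107 + (⅑)*(1/2022))*(-243) = (107 + 1/18198)*(-243) = (1947187/18198)*(-243) = -17524683/674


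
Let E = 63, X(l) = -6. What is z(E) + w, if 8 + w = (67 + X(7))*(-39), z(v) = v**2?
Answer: 1582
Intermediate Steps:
w = -2387 (w = -8 + (67 - 6)*(-39) = -8 + 61*(-39) = -8 - 2379 = -2387)
z(E) + w = 63**2 - 2387 = 3969 - 2387 = 1582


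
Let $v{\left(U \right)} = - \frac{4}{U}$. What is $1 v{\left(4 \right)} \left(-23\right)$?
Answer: $23$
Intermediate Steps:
$1 v{\left(4 \right)} \left(-23\right) = 1 \left(- \frac{4}{4}\right) \left(-23\right) = 1 \left(\left(-4\right) \frac{1}{4}\right) \left(-23\right) = 1 \left(-1\right) \left(-23\right) = \left(-1\right) \left(-23\right) = 23$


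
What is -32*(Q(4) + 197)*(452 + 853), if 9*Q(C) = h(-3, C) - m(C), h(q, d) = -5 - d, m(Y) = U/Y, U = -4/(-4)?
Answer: -8183800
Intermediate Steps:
U = 1 (U = -4*(-¼) = 1)
m(Y) = 1/Y
Q(C) = -5/9 - C/9 - 1/(9*C) (Q(C) = ((-5 - C) - 1/C)/9 = (-5 - C - 1/C)/9 = -5/9 - C/9 - 1/(9*C))
-32*(Q(4) + 197)*(452 + 853) = -32*((⅑)*(-1 + 4*(-5 - 1*4))/4 + 197)*(452 + 853) = -32*((⅑)*(¼)*(-1 + 4*(-5 - 4)) + 197)*1305 = -32*((⅑)*(¼)*(-1 + 4*(-9)) + 197)*1305 = -32*((⅑)*(¼)*(-1 - 36) + 197)*1305 = -32*((⅑)*(¼)*(-37) + 197)*1305 = -32*(-37/36 + 197)*1305 = -56440*1305/9 = -32*1022975/4 = -8183800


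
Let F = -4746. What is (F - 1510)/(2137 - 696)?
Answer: -6256/1441 ≈ -4.3414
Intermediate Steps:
(F - 1510)/(2137 - 696) = (-4746 - 1510)/(2137 - 696) = -6256/1441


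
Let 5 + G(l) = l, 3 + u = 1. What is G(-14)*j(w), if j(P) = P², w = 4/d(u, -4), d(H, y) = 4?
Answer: -19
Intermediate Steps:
u = -2 (u = -3 + 1 = -2)
G(l) = -5 + l
w = 1 (w = 4/4 = 4*(¼) = 1)
G(-14)*j(w) = (-5 - 14)*1² = -19*1 = -19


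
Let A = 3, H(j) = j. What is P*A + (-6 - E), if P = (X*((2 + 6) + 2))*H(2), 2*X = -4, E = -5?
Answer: -121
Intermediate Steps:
X = -2 (X = (½)*(-4) = -2)
P = -40 (P = -2*((2 + 6) + 2)*2 = -2*(8 + 2)*2 = -2*10*2 = -20*2 = -40)
P*A + (-6 - E) = -40*3 + (-6 - 1*(-5)) = -120 + (-6 + 5) = -120 - 1 = -121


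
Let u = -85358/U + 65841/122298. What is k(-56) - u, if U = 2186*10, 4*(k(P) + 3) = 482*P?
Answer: -44214105382/6552535 ≈ -6747.6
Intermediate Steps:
k(P) = -3 + 241*P/2 (k(P) = -3 + (482*P)/4 = -3 + 241*P/2)
U = 21860
u = -22058403/6552535 (u = -85358/21860 + 65841/122298 = -85358*1/21860 + 65841*(1/122298) = -42679/10930 + 1291/2398 = -22058403/6552535 ≈ -3.3664)
k(-56) - u = (-3 + (241/2)*(-56)) - 1*(-22058403/6552535) = (-3 - 6748) + 22058403/6552535 = -6751 + 22058403/6552535 = -44214105382/6552535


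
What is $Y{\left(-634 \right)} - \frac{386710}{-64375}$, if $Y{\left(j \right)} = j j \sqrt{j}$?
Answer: $\frac{77342}{12875} + 401956 i \sqrt{634} \approx 6.0071 + 1.0121 \cdot 10^{7} i$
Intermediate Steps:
$Y{\left(j \right)} = j^{\frac{5}{2}}$ ($Y{\left(j \right)} = j^{2} \sqrt{j} = j^{\frac{5}{2}}$)
$Y{\left(-634 \right)} - \frac{386710}{-64375} = \left(-634\right)^{\frac{5}{2}} - \frac{386710}{-64375} = 401956 i \sqrt{634} - 386710 \left(- \frac{1}{64375}\right) = 401956 i \sqrt{634} - - \frac{77342}{12875} = 401956 i \sqrt{634} + \frac{77342}{12875} = \frac{77342}{12875} + 401956 i \sqrt{634}$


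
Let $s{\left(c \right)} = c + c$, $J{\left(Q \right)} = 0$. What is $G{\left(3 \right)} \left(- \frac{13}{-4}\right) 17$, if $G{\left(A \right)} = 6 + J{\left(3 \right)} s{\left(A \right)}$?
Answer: $\frac{663}{2} \approx 331.5$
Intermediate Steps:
$s{\left(c \right)} = 2 c$
$G{\left(A \right)} = 6$ ($G{\left(A \right)} = 6 + 0 \cdot 2 A = 6 + 0 = 6$)
$G{\left(3 \right)} \left(- \frac{13}{-4}\right) 17 = 6 \left(- \frac{13}{-4}\right) 17 = 6 \left(\left(-13\right) \left(- \frac{1}{4}\right)\right) 17 = 6 \cdot \frac{13}{4} \cdot 17 = \frac{39}{2} \cdot 17 = \frac{663}{2}$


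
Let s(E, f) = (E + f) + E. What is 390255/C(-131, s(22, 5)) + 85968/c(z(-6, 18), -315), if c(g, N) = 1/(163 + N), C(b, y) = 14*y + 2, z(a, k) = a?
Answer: -8989799313/688 ≈ -1.3067e+7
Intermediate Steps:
s(E, f) = f + 2*E
C(b, y) = 2 + 14*y
390255/C(-131, s(22, 5)) + 85968/c(z(-6, 18), -315) = 390255/(2 + 14*(5 + 2*22)) + 85968/(1/(163 - 315)) = 390255/(2 + 14*(5 + 44)) + 85968/(1/(-152)) = 390255/(2 + 14*49) + 85968/(-1/152) = 390255/(2 + 686) + 85968*(-152) = 390255/688 - 13067136 = -8989799313/688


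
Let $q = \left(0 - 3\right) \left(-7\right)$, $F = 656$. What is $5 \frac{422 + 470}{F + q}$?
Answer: $\frac{4460}{677} \approx 6.5879$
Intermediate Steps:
$q = 21$ ($q = \left(-3\right) \left(-7\right) = 21$)
$5 \frac{422 + 470}{F + q} = 5 \frac{422 + 470}{656 + 21} = 5 \cdot \frac{892}{677} = \frac{4460}{677}$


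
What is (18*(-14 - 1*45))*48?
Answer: -50976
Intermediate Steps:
(18*(-14 - 1*45))*48 = (18*(-14 - 45))*48 = (18*(-59))*48 = -1062*48 = -50976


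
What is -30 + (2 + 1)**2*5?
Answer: 15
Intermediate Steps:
-30 + (2 + 1)**2*5 = -30 + 3**2*5 = -30 + 9*5 = -30 + 45 = 15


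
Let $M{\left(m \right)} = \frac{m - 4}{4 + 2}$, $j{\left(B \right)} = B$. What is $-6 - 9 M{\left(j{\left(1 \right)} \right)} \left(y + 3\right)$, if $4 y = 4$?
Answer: $12$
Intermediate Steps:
$y = 1$ ($y = \frac{1}{4} \cdot 4 = 1$)
$M{\left(m \right)} = - \frac{2}{3} + \frac{m}{6}$ ($M{\left(m \right)} = \frac{-4 + m}{6} = \left(-4 + m\right) \frac{1}{6} = - \frac{2}{3} + \frac{m}{6}$)
$-6 - 9 M{\left(j{\left(1 \right)} \right)} \left(y + 3\right) = -6 - 9 \left(- \frac{2}{3} + \frac{1}{6} \cdot 1\right) \left(1 + 3\right) = -6 - 9 \left(- \frac{2}{3} + \frac{1}{6}\right) 4 = -6 - 9 \left(\left(- \frac{1}{2}\right) 4\right) = -6 - -18 = -6 + 18 = 12$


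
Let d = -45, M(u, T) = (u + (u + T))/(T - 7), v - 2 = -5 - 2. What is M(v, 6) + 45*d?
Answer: -2021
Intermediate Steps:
v = -5 (v = 2 + (-5 - 2) = 2 - 7 = -5)
M(u, T) = (T + 2*u)/(-7 + T) (M(u, T) = (u + (T + u))/(-7 + T) = (T + 2*u)/(-7 + T))
M(v, 6) + 45*d = (6 + 2*(-5))/(-7 + 6) + 45*(-45) = (6 - 10)/(-1) - 2025 = -1*(-4) - 2025 = 4 - 2025 = -2021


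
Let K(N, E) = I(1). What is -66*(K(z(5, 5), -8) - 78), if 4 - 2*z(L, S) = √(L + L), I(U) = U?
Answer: 5082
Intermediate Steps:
z(L, S) = 2 - √2*√L/2 (z(L, S) = 2 - √(L + L)/2 = 2 - √2*√L/2)
K(N, E) = 1
-66*(K(z(5, 5), -8) - 78) = -66*(1 - 78) = -66*(-77) = 5082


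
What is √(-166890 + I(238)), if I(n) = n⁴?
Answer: √3208375846 ≈ 56643.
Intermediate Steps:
√(-166890 + I(238)) = √(-166890 + 238⁴) = √(-166890 + 3208542736) = √3208375846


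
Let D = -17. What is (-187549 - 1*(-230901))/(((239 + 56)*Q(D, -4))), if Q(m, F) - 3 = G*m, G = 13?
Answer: -21676/32155 ≈ -0.67411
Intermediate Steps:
Q(m, F) = 3 + 13*m
(-187549 - 1*(-230901))/(((239 + 56)*Q(D, -4))) = (-187549 - 1*(-230901))/(((239 + 56)*(3 + 13*(-17)))) = (-187549 + 230901)/((295*(3 - 221))) = 43352/((295*(-218))) = 43352/(-64310) = 43352*(-1/64310) = -21676/32155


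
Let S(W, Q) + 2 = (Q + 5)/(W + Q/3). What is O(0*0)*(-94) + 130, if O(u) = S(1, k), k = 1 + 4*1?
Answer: -69/2 ≈ -34.500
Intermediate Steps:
k = 5 (k = 1 + 4 = 5)
S(W, Q) = -2 + (5 + Q)/(W + Q/3) (S(W, Q) = -2 + (Q + 5)/(W + Q/3) = -2 + (5 + Q)/(W + Q*(⅓)) = -2 + (5 + Q)/(W + Q/3))
O(u) = 7/4 (O(u) = (15 + 5 - 6*1)/(5 + 3*1) = (15 + 5 - 6)/(5 + 3) = 14/8 = (⅛)*14 = 7/4)
O(0*0)*(-94) + 130 = (7/4)*(-94) + 130 = -329/2 + 130 = -69/2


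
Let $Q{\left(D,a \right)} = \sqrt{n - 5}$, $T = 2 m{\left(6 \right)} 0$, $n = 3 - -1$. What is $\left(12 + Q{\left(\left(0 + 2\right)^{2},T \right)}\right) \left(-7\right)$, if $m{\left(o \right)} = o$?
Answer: $-84 - 7 i \approx -84.0 - 7.0 i$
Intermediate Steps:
$n = 4$ ($n = 3 + 1 = 4$)
$T = 0$ ($T = 2 \cdot 6 \cdot 0 = 12 \cdot 0 = 0$)
$Q{\left(D,a \right)} = i$ ($Q{\left(D,a \right)} = \sqrt{4 - 5} = \sqrt{-1} = i$)
$\left(12 + Q{\left(\left(0 + 2\right)^{2},T \right)}\right) \left(-7\right) = \left(12 + i\right) \left(-7\right) = -84 - 7 i$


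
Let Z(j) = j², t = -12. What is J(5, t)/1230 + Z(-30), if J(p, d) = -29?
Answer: 1106971/1230 ≈ 899.98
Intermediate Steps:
J(5, t)/1230 + Z(-30) = -29/1230 + (-30)² = (1/1230)*(-29) + 900 = -29/1230 + 900 = 1106971/1230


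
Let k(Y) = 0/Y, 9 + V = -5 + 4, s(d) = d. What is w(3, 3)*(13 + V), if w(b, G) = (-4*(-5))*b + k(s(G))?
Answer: 180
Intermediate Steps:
V = -10 (V = -9 + (-5 + 4) = -9 - 1 = -10)
k(Y) = 0
w(b, G) = 20*b (w(b, G) = (-4*(-5))*b + 0 = 20*b + 0 = 20*b)
w(3, 3)*(13 + V) = (20*3)*(13 - 10) = 60*3 = 180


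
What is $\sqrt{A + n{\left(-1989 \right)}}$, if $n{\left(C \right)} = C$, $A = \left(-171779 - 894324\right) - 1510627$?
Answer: $i \sqrt{2578719} \approx 1605.8 i$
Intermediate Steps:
$A = -2576730$ ($A = -1066103 - 1510627 = -2576730$)
$\sqrt{A + n{\left(-1989 \right)}} = \sqrt{-2576730 - 1989} = \sqrt{-2578719} = i \sqrt{2578719}$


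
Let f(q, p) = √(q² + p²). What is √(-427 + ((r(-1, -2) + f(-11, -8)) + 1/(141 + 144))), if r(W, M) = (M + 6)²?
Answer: √(-33383190 + 81225*√185)/285 ≈ 19.935*I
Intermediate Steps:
r(W, M) = (6 + M)²
f(q, p) = √(p² + q²)
√(-427 + ((r(-1, -2) + f(-11, -8)) + 1/(141 + 144))) = √(-427 + (((6 - 2)² + √((-8)² + (-11)²)) + 1/(141 + 144))) = √(-427 + ((4² + √(64 + 121)) + 1/285)) = √(-427 + ((16 + √185) + 1/285)) = √(-427 + (4561/285 + √185)) = √(-117134/285 + √185)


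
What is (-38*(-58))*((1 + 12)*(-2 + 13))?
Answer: 315172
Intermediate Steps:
(-38*(-58))*((1 + 12)*(-2 + 13)) = 2204*(13*11) = 2204*143 = 315172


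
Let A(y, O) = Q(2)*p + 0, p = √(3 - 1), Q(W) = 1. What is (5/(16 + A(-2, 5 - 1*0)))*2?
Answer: 80/127 - 5*√2/127 ≈ 0.57424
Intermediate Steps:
p = √2 ≈ 1.4142
A(y, O) = √2 (A(y, O) = 1*√2 + 0 = √2 + 0 = √2)
(5/(16 + A(-2, 5 - 1*0)))*2 = (5/(16 + √2))*2 = 10/(16 + √2)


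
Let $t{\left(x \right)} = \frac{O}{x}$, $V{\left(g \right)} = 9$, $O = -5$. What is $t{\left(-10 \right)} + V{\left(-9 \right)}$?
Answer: $\frac{19}{2} \approx 9.5$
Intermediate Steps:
$t{\left(x \right)} = - \frac{5}{x}$
$t{\left(-10 \right)} + V{\left(-9 \right)} = - \frac{5}{-10} + 9 = \left(-5\right) \left(- \frac{1}{10}\right) + 9 = \frac{1}{2} + 9 = \frac{19}{2}$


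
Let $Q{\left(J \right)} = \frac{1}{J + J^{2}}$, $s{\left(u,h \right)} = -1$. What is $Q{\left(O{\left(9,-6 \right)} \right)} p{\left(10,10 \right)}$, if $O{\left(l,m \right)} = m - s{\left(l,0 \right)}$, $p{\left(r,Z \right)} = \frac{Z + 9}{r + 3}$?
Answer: $\frac{19}{260} \approx 0.073077$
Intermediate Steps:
$p{\left(r,Z \right)} = \frac{9 + Z}{3 + r}$
$O{\left(l,m \right)} = 1 + m$ ($O{\left(l,m \right)} = m - -1 = m + 1 = 1 + m$)
$Q{\left(O{\left(9,-6 \right)} \right)} p{\left(10,10 \right)} = \frac{1}{\left(1 - 6\right) \left(1 + \left(1 - 6\right)\right)} \frac{9 + 10}{3 + 10} = \frac{1}{\left(-5\right) \left(1 - 5\right)} \frac{1}{13} \cdot 19 = - \frac{1}{5 \left(-4\right)} \frac{1}{13} \cdot 19 = \left(- \frac{1}{5}\right) \left(- \frac{1}{4}\right) \frac{19}{13} = \frac{1}{20} \cdot \frac{19}{13} = \frac{19}{260}$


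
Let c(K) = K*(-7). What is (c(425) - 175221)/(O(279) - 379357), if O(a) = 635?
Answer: 89098/189361 ≈ 0.47052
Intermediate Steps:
c(K) = -7*K
(c(425) - 175221)/(O(279) - 379357) = (-7*425 - 175221)/(635 - 379357) = (-2975 - 175221)/(-378722) = -178196*(-1/378722) = 89098/189361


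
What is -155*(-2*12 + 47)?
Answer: -3565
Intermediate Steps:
-155*(-2*12 + 47) = -155*(-24 + 47) = -155*23 = -3565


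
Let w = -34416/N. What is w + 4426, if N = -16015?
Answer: 70916806/16015 ≈ 4428.1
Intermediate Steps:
w = 34416/16015 (w = -34416/(-16015) = -34416*(-1/16015) = 34416/16015 ≈ 2.1490)
w + 4426 = 34416/16015 + 4426 = 70916806/16015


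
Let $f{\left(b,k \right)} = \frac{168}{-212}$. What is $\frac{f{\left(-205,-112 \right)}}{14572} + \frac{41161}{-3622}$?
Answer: $- \frac{3973681375}{349666069} \approx -11.364$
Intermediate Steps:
$f{\left(b,k \right)} = - \frac{42}{53}$ ($f{\left(b,k \right)} = 168 \left(- \frac{1}{212}\right) = - \frac{42}{53}$)
$\frac{f{\left(-205,-112 \right)}}{14572} + \frac{41161}{-3622} = - \frac{42}{53 \cdot 14572} + \frac{41161}{-3622} = \left(- \frac{42}{53}\right) \frac{1}{14572} + 41161 \left(- \frac{1}{3622}\right) = - \frac{21}{386158} - \frac{41161}{3622} = - \frac{3973681375}{349666069}$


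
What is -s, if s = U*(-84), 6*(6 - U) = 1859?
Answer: -25522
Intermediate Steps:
U = -1823/6 (U = 6 - 1/6*1859 = 6 - 1859/6 = -1823/6 ≈ -303.83)
s = 25522 (s = -1823/6*(-84) = 25522)
-s = -1*25522 = -25522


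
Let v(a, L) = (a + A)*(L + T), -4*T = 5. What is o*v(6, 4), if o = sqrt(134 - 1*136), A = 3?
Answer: 99*I*sqrt(2)/4 ≈ 35.002*I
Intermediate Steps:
T = -5/4 (T = -1/4*5 = -5/4 ≈ -1.2500)
v(a, L) = (3 + a)*(-5/4 + L) (v(a, L) = (a + 3)*(L - 5/4) = (3 + a)*(-5/4 + L))
o = I*sqrt(2) (o = sqrt(134 - 136) = sqrt(-2) = I*sqrt(2) ≈ 1.4142*I)
o*v(6, 4) = (I*sqrt(2))*(-15/4 + 3*4 - 5/4*6 + 4*6) = (I*sqrt(2))*(-15/4 + 12 - 15/2 + 24) = (I*sqrt(2))*(99/4) = 99*I*sqrt(2)/4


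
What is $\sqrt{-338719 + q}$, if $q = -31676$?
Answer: $3 i \sqrt{41155} \approx 608.6 i$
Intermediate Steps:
$\sqrt{-338719 + q} = \sqrt{-338719 - 31676} = \sqrt{-370395} = 3 i \sqrt{41155}$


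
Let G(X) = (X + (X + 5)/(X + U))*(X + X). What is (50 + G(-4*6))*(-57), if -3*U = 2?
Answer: -2457042/37 ≈ -66407.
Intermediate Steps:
U = -⅔ (U = -⅓*2 = -⅔ ≈ -0.66667)
G(X) = 2*X*(X + (5 + X)/(-⅔ + X)) (G(X) = (X + (X + 5)/(X - ⅔))*(X + X) = (X + (5 + X)/(-⅔ + X))*(2*X) = 2*X*(X + (5 + X)/(-⅔ + X)))
(50 + G(-4*6))*(-57) = (50 + 2*(-4*6)*(15 - 4*6 + 3*(-4*6)²)/(-2 + 3*(-4*6)))*(-57) = (50 + 2*(-24)*(15 - 24 + 3*(-24)²)/(-2 + 3*(-24)))*(-57) = (50 + 2*(-24)*(15 - 24 + 3*576)/(-2 - 72))*(-57) = (50 + 2*(-24)*(15 - 24 + 1728)/(-74))*(-57) = (50 + 2*(-24)*(-1/74)*1719)*(-57) = (50 + 41256/37)*(-57) = (43106/37)*(-57) = -2457042/37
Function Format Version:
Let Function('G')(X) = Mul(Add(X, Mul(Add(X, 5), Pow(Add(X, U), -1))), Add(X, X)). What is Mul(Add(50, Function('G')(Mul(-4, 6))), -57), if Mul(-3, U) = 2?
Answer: Rational(-2457042, 37) ≈ -66407.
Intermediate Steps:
U = Rational(-2, 3) (U = Mul(Rational(-1, 3), 2) = Rational(-2, 3) ≈ -0.66667)
Function('G')(X) = Mul(2, X, Add(X, Mul(Pow(Add(Rational(-2, 3), X), -1), Add(5, X)))) (Function('G')(X) = Mul(Add(X, Mul(Add(X, 5), Pow(Add(X, Rational(-2, 3)), -1))), Add(X, X)) = Mul(Add(X, Mul(Add(5, X), Pow(Add(Rational(-2, 3), X), -1))), Mul(2, X)) = Mul(Add(X, Mul(Pow(Add(Rational(-2, 3), X), -1), Add(5, X))), Mul(2, X)) = Mul(2, X, Add(X, Mul(Pow(Add(Rational(-2, 3), X), -1), Add(5, X)))))
Mul(Add(50, Function('G')(Mul(-4, 6))), -57) = Mul(Add(50, Mul(2, Mul(-4, 6), Pow(Add(-2, Mul(3, Mul(-4, 6))), -1), Add(15, Mul(-4, 6), Mul(3, Pow(Mul(-4, 6), 2))))), -57) = Mul(Add(50, Mul(2, -24, Pow(Add(-2, Mul(3, -24)), -1), Add(15, -24, Mul(3, Pow(-24, 2))))), -57) = Mul(Add(50, Mul(2, -24, Pow(Add(-2, -72), -1), Add(15, -24, Mul(3, 576)))), -57) = Mul(Add(50, Mul(2, -24, Pow(-74, -1), Add(15, -24, 1728))), -57) = Mul(Add(50, Mul(2, -24, Rational(-1, 74), 1719)), -57) = Mul(Add(50, Rational(41256, 37)), -57) = Mul(Rational(43106, 37), -57) = Rational(-2457042, 37)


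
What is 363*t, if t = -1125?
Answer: -408375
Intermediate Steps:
363*t = 363*(-1125) = -408375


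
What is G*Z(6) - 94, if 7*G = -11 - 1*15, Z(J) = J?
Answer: -814/7 ≈ -116.29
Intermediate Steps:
G = -26/7 (G = (-11 - 1*15)/7 = (-11 - 15)/7 = (⅐)*(-26) = -26/7 ≈ -3.7143)
G*Z(6) - 94 = -26/7*6 - 94 = -156/7 - 94 = -814/7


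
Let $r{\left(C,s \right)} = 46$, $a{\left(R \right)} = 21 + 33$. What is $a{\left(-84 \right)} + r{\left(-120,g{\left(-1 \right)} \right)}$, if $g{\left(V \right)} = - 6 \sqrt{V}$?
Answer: $100$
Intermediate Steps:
$a{\left(R \right)} = 54$
$a{\left(-84 \right)} + r{\left(-120,g{\left(-1 \right)} \right)} = 54 + 46 = 100$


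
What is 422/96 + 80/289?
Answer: 64819/13872 ≈ 4.6727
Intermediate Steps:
422/96 + 80/289 = 422*(1/96) + 80*(1/289) = 211/48 + 80/289 = 64819/13872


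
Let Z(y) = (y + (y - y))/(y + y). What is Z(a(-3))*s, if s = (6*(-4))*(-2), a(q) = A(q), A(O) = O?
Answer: 24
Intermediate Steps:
a(q) = q
Z(y) = ½ (Z(y) = (y + 0)/((2*y)) = y*(1/(2*y)) = ½)
s = 48 (s = -24*(-2) = 48)
Z(a(-3))*s = (½)*48 = 24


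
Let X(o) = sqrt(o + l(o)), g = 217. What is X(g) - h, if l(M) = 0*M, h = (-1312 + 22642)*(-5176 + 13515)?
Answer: -177870870 + sqrt(217) ≈ -1.7787e+8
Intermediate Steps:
h = 177870870 (h = 21330*8339 = 177870870)
l(M) = 0
X(o) = sqrt(o) (X(o) = sqrt(o + 0) = sqrt(o))
X(g) - h = sqrt(217) - 1*177870870 = sqrt(217) - 177870870 = -177870870 + sqrt(217)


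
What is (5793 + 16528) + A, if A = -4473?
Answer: 17848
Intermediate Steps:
(5793 + 16528) + A = (5793 + 16528) - 4473 = 22321 - 4473 = 17848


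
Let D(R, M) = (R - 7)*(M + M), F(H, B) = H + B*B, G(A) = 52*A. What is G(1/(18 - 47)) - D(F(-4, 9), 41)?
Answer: -166512/29 ≈ -5741.8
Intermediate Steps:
F(H, B) = H + B²
D(R, M) = 2*M*(-7 + R) (D(R, M) = (-7 + R)*(2*M) = 2*M*(-7 + R))
G(1/(18 - 47)) - D(F(-4, 9), 41) = 52/(18 - 47) - 2*41*(-7 + (-4 + 9²)) = 52/(-29) - 2*41*(-7 + (-4 + 81)) = 52*(-1/29) - 2*41*(-7 + 77) = -52/29 - 2*41*70 = -52/29 - 1*5740 = -52/29 - 5740 = -166512/29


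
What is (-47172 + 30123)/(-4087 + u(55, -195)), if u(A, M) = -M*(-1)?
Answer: 17049/4282 ≈ 3.9816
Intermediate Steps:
u(A, M) = M (u(A, M) = -(-1)*M = M)
(-47172 + 30123)/(-4087 + u(55, -195)) = (-47172 + 30123)/(-4087 - 195) = -17049/(-4282) = -17049*(-1/4282) = 17049/4282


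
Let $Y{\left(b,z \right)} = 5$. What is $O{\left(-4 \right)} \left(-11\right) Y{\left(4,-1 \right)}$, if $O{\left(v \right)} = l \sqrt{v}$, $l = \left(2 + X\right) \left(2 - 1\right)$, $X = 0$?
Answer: $- 220 i \approx - 220.0 i$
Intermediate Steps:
$l = 2$ ($l = \left(2 + 0\right) \left(2 - 1\right) = 2 \cdot 1 = 2$)
$O{\left(v \right)} = 2 \sqrt{v}$
$O{\left(-4 \right)} \left(-11\right) Y{\left(4,-1 \right)} = 2 \sqrt{-4} \left(-11\right) 5 = 2 \cdot 2 i \left(-11\right) 5 = 4 i \left(-11\right) 5 = - 44 i 5 = - 220 i$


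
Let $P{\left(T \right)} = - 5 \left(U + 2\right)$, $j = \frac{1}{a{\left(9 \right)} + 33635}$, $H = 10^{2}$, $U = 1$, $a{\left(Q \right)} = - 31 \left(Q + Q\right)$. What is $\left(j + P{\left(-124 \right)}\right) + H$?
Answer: $\frac{2811546}{33077} \approx 85.0$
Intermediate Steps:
$a{\left(Q \right)} = - 62 Q$ ($a{\left(Q \right)} = - 31 \cdot 2 Q = - 62 Q$)
$H = 100$
$j = \frac{1}{33077}$ ($j = \frac{1}{\left(-62\right) 9 + 33635} = \frac{1}{-558 + 33635} = \frac{1}{33077} \approx 3.0232 \cdot 10^{-5}$)
$P{\left(T \right)} = -15$ ($P{\left(T \right)} = - 5 \left(1 + 2\right) = \left(-5\right) 3 = -15$)
$\left(j + P{\left(-124 \right)}\right) + H = \left(\frac{1}{33077} - 15\right) + 100 = - \frac{496154}{33077} + 100 = \frac{2811546}{33077}$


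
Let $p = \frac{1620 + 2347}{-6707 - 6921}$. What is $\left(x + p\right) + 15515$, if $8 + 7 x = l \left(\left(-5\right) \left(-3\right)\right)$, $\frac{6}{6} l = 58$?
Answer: $\frac{1491788507}{95396} \approx 15638.0$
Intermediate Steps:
$l = 58$
$p = - \frac{3967}{13628}$ ($p = \frac{3967}{-13628} = 3967 \left(- \frac{1}{13628}\right) = - \frac{3967}{13628} \approx -0.29109$)
$x = \frac{862}{7}$ ($x = - \frac{8}{7} + \frac{58 \left(\left(-5\right) \left(-3\right)\right)}{7} = - \frac{8}{7} + \frac{58 \cdot 15}{7} = - \frac{8}{7} + \frac{1}{7} \cdot 870 = - \frac{8}{7} + \frac{870}{7} = \frac{862}{7} \approx 123.14$)
$\left(x + p\right) + 15515 = \left(\frac{862}{7} - \frac{3967}{13628}\right) + 15515 = \frac{11719567}{95396} + 15515 = \frac{1491788507}{95396}$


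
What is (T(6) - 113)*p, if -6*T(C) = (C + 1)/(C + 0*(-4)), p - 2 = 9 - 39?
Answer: 28525/9 ≈ 3169.4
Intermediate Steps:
p = -28 (p = 2 + (9 - 39) = 2 - 30 = -28)
T(C) = -(1 + C)/(6*C) (T(C) = -(C + 1)/(6*(C + 0*(-4))) = -(1 + C)/(6*(C + 0)) = -(1 + C)/(6*C))
(T(6) - 113)*p = ((1/6)*(-1 - 1*6)/6 - 113)*(-28) = ((1/6)*(1/6)*(-1 - 6) - 113)*(-28) = ((1/6)*(1/6)*(-7) - 113)*(-28) = (-7/36 - 113)*(-28) = -4075/36*(-28) = 28525/9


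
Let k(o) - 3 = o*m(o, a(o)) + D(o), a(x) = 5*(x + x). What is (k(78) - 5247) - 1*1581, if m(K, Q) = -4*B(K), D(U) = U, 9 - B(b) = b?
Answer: 14781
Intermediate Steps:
B(b) = 9 - b
a(x) = 10*x (a(x) = 5*(2*x) = 10*x)
m(K, Q) = -36 + 4*K (m(K, Q) = -4*(9 - K) = -36 + 4*K)
k(o) = 3 + o + o*(-36 + 4*o) (k(o) = 3 + (o*(-36 + 4*o) + o) = 3 + (o + o*(-36 + 4*o)) = 3 + o + o*(-36 + 4*o))
(k(78) - 5247) - 1*1581 = ((3 + 78 + 4*78*(-9 + 78)) - 5247) - 1*1581 = ((3 + 78 + 4*78*69) - 5247) - 1581 = ((3 + 78 + 21528) - 5247) - 1581 = (21609 - 5247) - 1581 = 16362 - 1581 = 14781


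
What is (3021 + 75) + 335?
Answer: 3431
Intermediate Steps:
(3021 + 75) + 335 = 3096 + 335 = 3431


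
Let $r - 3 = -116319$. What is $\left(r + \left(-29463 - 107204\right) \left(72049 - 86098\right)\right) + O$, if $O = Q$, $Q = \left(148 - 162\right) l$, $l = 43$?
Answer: $1919917765$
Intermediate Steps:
$r = -116316$ ($r = 3 - 116319 = -116316$)
$Q = -602$ ($Q = \left(148 - 162\right) 43 = \left(-14\right) 43 = -602$)
$O = -602$
$\left(r + \left(-29463 - 107204\right) \left(72049 - 86098\right)\right) + O = \left(-116316 + \left(-29463 - 107204\right) \left(72049 - 86098\right)\right) - 602 = \left(-116316 - -1920034683\right) - 602 = \left(-116316 + 1920034683\right) - 602 = 1919918367 - 602 = 1919917765$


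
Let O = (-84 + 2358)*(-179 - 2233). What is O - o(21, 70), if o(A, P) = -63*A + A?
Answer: -5483586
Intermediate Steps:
o(A, P) = -62*A
O = -5484888 (O = 2274*(-2412) = -5484888)
O - o(21, 70) = -5484888 - (-62)*21 = -5484888 - 1*(-1302) = -5484888 + 1302 = -5483586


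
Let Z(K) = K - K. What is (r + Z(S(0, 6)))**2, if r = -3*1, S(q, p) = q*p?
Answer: 9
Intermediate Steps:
S(q, p) = p*q
r = -3
Z(K) = 0
(r + Z(S(0, 6)))**2 = (-3 + 0)**2 = (-3)**2 = 9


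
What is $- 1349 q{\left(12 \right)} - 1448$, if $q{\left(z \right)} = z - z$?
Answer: $-1448$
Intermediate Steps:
$q{\left(z \right)} = 0$
$- 1349 q{\left(12 \right)} - 1448 = \left(-1349\right) 0 - 1448 = 0 - 1448 = -1448$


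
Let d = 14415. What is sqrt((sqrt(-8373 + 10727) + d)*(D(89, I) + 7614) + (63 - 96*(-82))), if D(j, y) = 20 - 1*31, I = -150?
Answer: sqrt(109605180 + 7603*sqrt(2354)) ≈ 10487.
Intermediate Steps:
D(j, y) = -11 (D(j, y) = 20 - 31 = -11)
sqrt((sqrt(-8373 + 10727) + d)*(D(89, I) + 7614) + (63 - 96*(-82))) = sqrt((sqrt(-8373 + 10727) + 14415)*(-11 + 7614) + (63 - 96*(-82))) = sqrt((sqrt(2354) + 14415)*7603 + (63 + 7872)) = sqrt((14415 + sqrt(2354))*7603 + 7935) = sqrt((109597245 + 7603*sqrt(2354)) + 7935) = sqrt(109605180 + 7603*sqrt(2354))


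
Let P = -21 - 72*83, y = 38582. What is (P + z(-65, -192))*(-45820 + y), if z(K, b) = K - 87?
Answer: 44506462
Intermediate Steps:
z(K, b) = -87 + K
P = -5997 (P = -21 - 5976 = -5997)
(P + z(-65, -192))*(-45820 + y) = (-5997 + (-87 - 65))*(-45820 + 38582) = (-5997 - 152)*(-7238) = -6149*(-7238) = 44506462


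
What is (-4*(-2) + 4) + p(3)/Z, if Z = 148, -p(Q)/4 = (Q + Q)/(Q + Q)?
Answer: 443/37 ≈ 11.973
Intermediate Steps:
p(Q) = -4 (p(Q) = -4*(Q + Q)/(Q + Q) = -4*2*Q/(2*Q) = -4*2*Q*1/(2*Q) = -4*1 = -4)
(-4*(-2) + 4) + p(3)/Z = (-4*(-2) + 4) - 4/148 = (8 + 4) + (1/148)*(-4) = 12 - 1/37 = 443/37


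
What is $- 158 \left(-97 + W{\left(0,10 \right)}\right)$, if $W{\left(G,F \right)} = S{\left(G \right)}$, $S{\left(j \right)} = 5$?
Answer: $14536$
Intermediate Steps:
$W{\left(G,F \right)} = 5$
$- 158 \left(-97 + W{\left(0,10 \right)}\right) = - 158 \left(-97 + 5\right) = \left(-158\right) \left(-92\right) = 14536$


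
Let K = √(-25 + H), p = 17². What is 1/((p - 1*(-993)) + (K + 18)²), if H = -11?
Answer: 785/1255778 - 54*I/627889 ≈ 0.00062511 - 8.6003e-5*I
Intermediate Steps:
p = 289
K = 6*I (K = √(-25 - 11) = √(-36) = 6*I ≈ 6.0*I)
1/((p - 1*(-993)) + (K + 18)²) = 1/((289 - 1*(-993)) + (6*I + 18)²) = 1/((289 + 993) + (18 + 6*I)²) = 1/(1282 + (18 + 6*I)²)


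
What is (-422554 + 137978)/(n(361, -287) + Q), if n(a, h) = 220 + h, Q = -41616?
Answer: 284576/41683 ≈ 6.8271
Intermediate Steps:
(-422554 + 137978)/(n(361, -287) + Q) = (-422554 + 137978)/((220 - 287) - 41616) = -284576/(-67 - 41616) = -284576/(-41683) = -284576*(-1/41683) = 284576/41683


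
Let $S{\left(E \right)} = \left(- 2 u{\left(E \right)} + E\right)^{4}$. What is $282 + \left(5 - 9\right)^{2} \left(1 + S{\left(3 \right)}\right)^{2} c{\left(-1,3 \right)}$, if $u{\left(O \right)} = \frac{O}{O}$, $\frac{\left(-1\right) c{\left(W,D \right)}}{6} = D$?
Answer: $-870$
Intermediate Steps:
$c{\left(W,D \right)} = - 6 D$
$u{\left(O \right)} = 1$
$S{\left(E \right)} = \left(-2 + E\right)^{4}$ ($S{\left(E \right)} = \left(\left(-2\right) 1 + E\right)^{4} = \left(-2 + E\right)^{4}$)
$282 + \left(5 - 9\right)^{2} \left(1 + S{\left(3 \right)}\right)^{2} c{\left(-1,3 \right)} = 282 + \left(5 - 9\right)^{2} \left(1 + \left(-2 + 3\right)^{4}\right)^{2} \left(\left(-6\right) 3\right) = 282 + \left(-4\right)^{2} \left(1 + 1^{4}\right)^{2} \left(-18\right) = 282 + 16 \left(1 + 1\right)^{2} \left(-18\right) = 282 + 16 \cdot 2^{2} \left(-18\right) = 282 + 16 \cdot 4 \left(-18\right) = 282 + 16 \left(-72\right) = 282 - 1152 = -870$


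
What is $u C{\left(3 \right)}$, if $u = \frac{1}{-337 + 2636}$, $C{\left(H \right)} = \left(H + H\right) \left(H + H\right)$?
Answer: $\frac{36}{2299} \approx 0.015659$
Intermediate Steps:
$C{\left(H \right)} = 4 H^{2}$ ($C{\left(H \right)} = 2 H 2 H = 4 H^{2}$)
$u = \frac{1}{2299} \approx 0.00043497$
$u C{\left(3 \right)} = \frac{4 \cdot 3^{2}}{2299} = \frac{4 \cdot 9}{2299} = \frac{1}{2299} \cdot 36 = \frac{36}{2299}$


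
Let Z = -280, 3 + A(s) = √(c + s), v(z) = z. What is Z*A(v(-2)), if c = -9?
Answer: 840 - 280*I*√11 ≈ 840.0 - 928.66*I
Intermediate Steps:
A(s) = -3 + √(-9 + s)
Z*A(v(-2)) = -280*(-3 + √(-9 - 2)) = -280*(-3 + √(-11)) = -280*(-3 + I*√11) = 840 - 280*I*√11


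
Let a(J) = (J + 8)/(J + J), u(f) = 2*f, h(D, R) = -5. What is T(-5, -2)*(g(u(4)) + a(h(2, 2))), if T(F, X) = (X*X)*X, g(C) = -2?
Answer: 92/5 ≈ 18.400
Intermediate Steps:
a(J) = (8 + J)/(2*J) (a(J) = (8 + J)/((2*J)) = (8 + J)*(1/(2*J)) = (8 + J)/(2*J))
T(F, X) = X**3 (T(F, X) = X**2*X = X**3)
T(-5, -2)*(g(u(4)) + a(h(2, 2))) = (-2)**3*(-2 + (1/2)*(8 - 5)/(-5)) = -8*(-2 + (1/2)*(-1/5)*3) = -8*(-2 - 3/10) = -8*(-23/10) = 92/5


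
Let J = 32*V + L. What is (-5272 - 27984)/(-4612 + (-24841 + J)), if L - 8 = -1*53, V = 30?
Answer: 16628/14269 ≈ 1.1653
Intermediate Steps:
L = -45 (L = 8 - 1*53 = 8 - 53 = -45)
J = 915 (J = 32*30 - 45 = 960 - 45 = 915)
(-5272 - 27984)/(-4612 + (-24841 + J)) = (-5272 - 27984)/(-4612 + (-24841 + 915)) = -33256/(-4612 - 23926) = -33256/(-28538) = -33256*(-1/28538) = 16628/14269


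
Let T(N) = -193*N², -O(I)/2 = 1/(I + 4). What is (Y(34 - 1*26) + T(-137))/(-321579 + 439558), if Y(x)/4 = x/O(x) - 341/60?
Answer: -54339476/1769685 ≈ -30.706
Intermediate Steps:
O(I) = -2/(4 + I) (O(I) = -2/(I + 4) = -2/(4 + I))
Y(x) = -341/15 + 4*x*(-2 - x/2) (Y(x) = 4*(x/((-2/(4 + x))) - 341/60) = 4*(x*(-2 - x/2) - 341*1/60) = 4*(x*(-2 - x/2) - 341/60) = 4*(-341/60 + x*(-2 - x/2)) = -341/15 + 4*x*(-2 - x/2))
(Y(34 - 1*26) + T(-137))/(-321579 + 439558) = ((-341/15 - 2*(34 - 1*26)*(4 + (34 - 1*26))) - 193*(-137)²)/(-321579 + 439558) = ((-341/15 - 2*(34 - 26)*(4 + (34 - 26))) - 193*18769)/117979 = ((-341/15 - 2*8*(4 + 8)) - 3622417)*(1/117979) = ((-341/15 - 2*8*12) - 3622417)*(1/117979) = ((-341/15 - 192) - 3622417)*(1/117979) = (-3221/15 - 3622417)*(1/117979) = -54339476/15*1/117979 = -54339476/1769685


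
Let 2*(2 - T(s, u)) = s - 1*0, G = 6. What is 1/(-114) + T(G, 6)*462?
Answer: -52669/114 ≈ -462.01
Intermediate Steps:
T(s, u) = 2 - s/2 (T(s, u) = 2 - (s - 1*0)/2 = 2 - (s + 0)/2 = 2 - s/2)
1/(-114) + T(G, 6)*462 = 1/(-114) + (2 - 1/2*6)*462 = -1/114 + (2 - 3)*462 = -1/114 - 1*462 = -1/114 - 462 = -52669/114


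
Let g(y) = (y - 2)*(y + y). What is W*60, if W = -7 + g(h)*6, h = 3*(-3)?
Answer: 70860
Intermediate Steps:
h = -9
g(y) = 2*y*(-2 + y) (g(y) = (-2 + y)*(2*y) = 2*y*(-2 + y))
W = 1181 (W = -7 + (2*(-9)*(-2 - 9))*6 = -7 + (2*(-9)*(-11))*6 = -7 + 198*6 = -7 + 1188 = 1181)
W*60 = 1181*60 = 70860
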